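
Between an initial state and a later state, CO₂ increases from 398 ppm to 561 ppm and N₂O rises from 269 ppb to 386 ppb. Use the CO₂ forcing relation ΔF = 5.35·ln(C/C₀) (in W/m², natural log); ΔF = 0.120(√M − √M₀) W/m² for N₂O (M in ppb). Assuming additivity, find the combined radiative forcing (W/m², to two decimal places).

ΔF = 2.23 W/m²

CO₂: 5.35 × ln(561/398) = 5.35 × ln(1.40955) = 5.35 × 0.34327 = 1.8365 W/m².
N₂O: 0.120 × (√386 − √269) = 0.120 × (19.6469 − 16.4012) = 0.120 × 3.2457 = 0.3895 W/m².
Total ΔF = 1.8365 + 0.3895 = 2.2260 W/m².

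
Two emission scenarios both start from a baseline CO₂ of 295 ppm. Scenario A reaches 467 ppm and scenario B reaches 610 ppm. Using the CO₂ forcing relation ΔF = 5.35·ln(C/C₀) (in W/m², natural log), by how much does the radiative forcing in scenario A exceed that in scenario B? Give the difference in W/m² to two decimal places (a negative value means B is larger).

ΔF_A − ΔF_B = -1.43 W/m²

ΔF_A = 5.35 ln(467/295) = 5.35 × 0.45935 = 2.4575 W/m².
ΔF_B = 5.35 ln(610/295) = 5.35 × 0.72648 = 3.8867 W/m².
Difference: 2.4575 − 3.8867 = -1.4292 W/m².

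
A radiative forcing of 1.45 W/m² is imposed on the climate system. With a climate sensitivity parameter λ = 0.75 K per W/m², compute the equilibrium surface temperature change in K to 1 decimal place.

ΔT = λ ΔF = 0.75 × 1.45 = 1.0875 K.

ΔT = 1.1 K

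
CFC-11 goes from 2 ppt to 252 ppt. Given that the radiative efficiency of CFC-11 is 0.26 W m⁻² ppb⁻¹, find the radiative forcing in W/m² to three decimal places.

ΔF = 0.065 W/m²

CFC-11: Δ = 252 − 2 = 250 ppt = 0.250 ppb; ΔF = 0.26 × 0.250 = 0.0650 W/m².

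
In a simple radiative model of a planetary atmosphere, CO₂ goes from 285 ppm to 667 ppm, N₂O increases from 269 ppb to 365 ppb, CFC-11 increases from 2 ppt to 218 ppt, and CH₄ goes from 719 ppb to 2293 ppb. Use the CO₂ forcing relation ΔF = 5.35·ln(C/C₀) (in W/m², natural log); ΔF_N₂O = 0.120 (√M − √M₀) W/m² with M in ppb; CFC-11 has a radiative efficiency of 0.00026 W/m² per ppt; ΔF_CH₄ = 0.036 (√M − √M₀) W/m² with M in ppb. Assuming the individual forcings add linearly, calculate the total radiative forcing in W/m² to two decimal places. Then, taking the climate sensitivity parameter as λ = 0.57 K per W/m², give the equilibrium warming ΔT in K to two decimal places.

ΔF = 5.69 W/m²; ΔT = 3.24 K

CO₂: 5.35 × ln(667/285) = 5.35 × ln(2.34035) = 5.35 × 0.85030 = 4.5491 W/m².
N₂O: 0.120 × (√365 − √269) = 0.120 × (19.1050 − 16.4012) = 0.120 × 2.7038 = 0.3245 W/m².
CFC-11: ΔF = 0.00026 × (218 − 2) = 0.00026 × 216 = 0.0562 W/m².
CH₄: 0.036 × (√2293 − √719) = 0.036 × (47.8853 − 26.8142) = 0.036 × 21.0711 = 0.7586 W/m².
Total ΔF = 4.5491 + 0.3245 + 0.0562 + 0.7586 = 5.6884 W/m².
ΔT = λ ΔF = 0.57 × 5.69 = 3.2433 K.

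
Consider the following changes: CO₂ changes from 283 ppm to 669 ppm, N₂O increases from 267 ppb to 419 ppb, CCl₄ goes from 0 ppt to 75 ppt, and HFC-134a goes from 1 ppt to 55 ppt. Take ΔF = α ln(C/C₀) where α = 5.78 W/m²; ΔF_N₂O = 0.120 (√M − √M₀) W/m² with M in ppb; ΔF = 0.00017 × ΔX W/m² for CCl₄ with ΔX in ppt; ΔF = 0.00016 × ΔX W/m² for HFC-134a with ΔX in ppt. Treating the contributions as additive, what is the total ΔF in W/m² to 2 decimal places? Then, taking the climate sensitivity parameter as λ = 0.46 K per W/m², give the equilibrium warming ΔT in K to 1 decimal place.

CO₂: 5.78 × ln(669/283) = 5.78 × ln(2.36396) = 5.78 × 0.86034 = 4.9728 W/m².
N₂O: 0.120 × (√419 − √267) = 0.120 × (20.4695 − 16.3401) = 0.120 × 4.1294 = 0.4955 W/m².
CCl₄: ΔF = 0.00017 × (75 − 0) = 0.00017 × 75 = 0.0128 W/m².
HFC-134a: ΔF = 0.00016 × (55 − 1) = 0.00016 × 54 = 0.0086 W/m².
Total ΔF = 4.9728 + 0.4955 + 0.0128 + 0.0086 = 5.4897 W/m².
ΔT = λ ΔF = 0.46 × 5.49 = 2.5254 K.

ΔF = 5.49 W/m²; ΔT = 2.5 K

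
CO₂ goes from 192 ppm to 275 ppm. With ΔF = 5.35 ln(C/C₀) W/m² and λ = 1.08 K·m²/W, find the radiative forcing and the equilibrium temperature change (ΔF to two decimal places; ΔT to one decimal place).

CO₂: 5.35 × ln(275/192) = 5.35 × ln(1.43229) = 5.35 × 0.35927 = 1.9221 W/m².
ΔT = λ ΔF = 1.08 × 1.92 = 2.0736 K.

ΔF = 1.92 W/m²; ΔT = 2.1 K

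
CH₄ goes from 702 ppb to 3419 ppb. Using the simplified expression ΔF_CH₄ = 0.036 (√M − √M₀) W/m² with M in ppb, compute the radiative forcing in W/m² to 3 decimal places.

ΔF = 1.151 W/m²

CH₄: 0.036 × (√3419 − √702) = 0.036 × (58.4722 − 26.4953) = 0.036 × 31.9769 = 1.1512 W/m².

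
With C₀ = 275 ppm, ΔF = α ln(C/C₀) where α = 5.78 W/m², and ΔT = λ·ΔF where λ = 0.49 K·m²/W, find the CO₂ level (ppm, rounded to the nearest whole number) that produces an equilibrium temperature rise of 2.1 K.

C ≈ 577 ppm

Required forcing: ΔF = ΔT/λ = 2.1/0.49 = 4.2857 W/m².
Then ln(C/275) = ΔF/5.78 = 4.2857/5.78 = 0.74147.
So C = 275 × e^0.74147 = 275 × 2.09902 = 577.23 ppm.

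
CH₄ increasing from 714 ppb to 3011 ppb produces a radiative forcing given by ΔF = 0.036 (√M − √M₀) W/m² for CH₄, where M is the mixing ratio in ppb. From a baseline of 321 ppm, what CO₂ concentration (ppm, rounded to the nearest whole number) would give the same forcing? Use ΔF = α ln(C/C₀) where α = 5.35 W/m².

C ≈ 388 ppm

CH₄ forcing: 0.036 × (√3011 − √714) = 0.036 × (54.8726 − 26.7208) = 0.036 × 28.1518 = 1.01346 W/m².
Set 5.35 ln(C/321) = 1.01346: ln(C/321) = 1.01346/5.35 = 0.18943, so C = 321 × e^0.18943 = 321 × 1.20856 = 387.95 ppm.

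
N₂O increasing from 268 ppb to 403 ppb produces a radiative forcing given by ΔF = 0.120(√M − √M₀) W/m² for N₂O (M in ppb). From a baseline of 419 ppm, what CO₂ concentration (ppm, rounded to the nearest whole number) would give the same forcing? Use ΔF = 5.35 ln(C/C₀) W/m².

C ≈ 455 ppm

N₂O forcing: 0.120 × (√403 − √268) = 0.120 × (20.0749 − 16.3707) = 0.120 × 3.7042 = 0.44450 W/m².
Set 5.35 ln(C/419) = 0.44450: ln(C/419) = 0.44450/5.35 = 0.08308, so C = 419 × e^0.08308 = 419 × 1.08663 = 455.30 ppm.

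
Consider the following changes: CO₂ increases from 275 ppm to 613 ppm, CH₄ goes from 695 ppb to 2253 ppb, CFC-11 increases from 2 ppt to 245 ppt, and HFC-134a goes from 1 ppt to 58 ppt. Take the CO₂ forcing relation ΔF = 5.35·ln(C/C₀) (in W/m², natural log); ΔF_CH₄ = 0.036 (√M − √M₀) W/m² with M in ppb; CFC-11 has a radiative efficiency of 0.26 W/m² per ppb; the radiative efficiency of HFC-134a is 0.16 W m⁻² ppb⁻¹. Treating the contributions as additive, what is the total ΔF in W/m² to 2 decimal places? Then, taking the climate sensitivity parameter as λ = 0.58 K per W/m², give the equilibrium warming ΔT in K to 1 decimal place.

CO₂: 5.35 × ln(613/275) = 5.35 × ln(2.22909) = 5.35 × 0.80159 = 4.2885 W/m².
CH₄: 0.036 × (√2253 − √695) = 0.036 × (47.4658 − 26.3629) = 0.036 × 21.1029 = 0.7597 W/m².
CFC-11: Δ = 245 − 2 = 243 ppt = 0.243 ppb; ΔF = 0.26 × 0.243 = 0.0632 W/m².
HFC-134a: Δ = 58 − 1 = 57 ppt = 0.057 ppb; ΔF = 0.16 × 0.057 = 0.0091 W/m².
Total ΔF = 4.2885 + 0.7597 + 0.0632 + 0.0091 = 5.1205 W/m².
ΔT = λ ΔF = 0.58 × 5.12 = 2.9696 K.

ΔF = 5.12 W/m²; ΔT = 3.0 K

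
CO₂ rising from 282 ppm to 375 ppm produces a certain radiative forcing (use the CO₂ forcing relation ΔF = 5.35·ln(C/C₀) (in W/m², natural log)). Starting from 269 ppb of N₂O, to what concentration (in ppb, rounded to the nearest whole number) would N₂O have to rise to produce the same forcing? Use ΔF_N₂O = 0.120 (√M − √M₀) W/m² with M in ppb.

M ≈ 847 ppb

CO₂ forcing: 5.35 × ln(375/282) = 5.35 × 0.285019 = 1.52485 W/m².
Set 0.120(√M − √269) = 1.52485: √M = 1.52485/0.120 + √269 = 12.7071 + 16.4012 = 29.1083.
M = (29.1083)² = 847.29 ppb.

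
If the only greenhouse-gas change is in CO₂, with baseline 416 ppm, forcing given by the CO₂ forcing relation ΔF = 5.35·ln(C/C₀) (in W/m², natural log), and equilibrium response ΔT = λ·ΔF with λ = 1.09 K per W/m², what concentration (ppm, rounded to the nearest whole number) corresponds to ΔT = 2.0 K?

C ≈ 586 ppm

Required forcing: ΔF = ΔT/λ = 2.0/1.09 = 1.8349 W/m².
Then ln(C/416) = ΔF/5.35 = 1.8349/5.35 = 0.34297.
So C = 416 × e^0.34297 = 416 × 1.40913 = 586.20 ppm.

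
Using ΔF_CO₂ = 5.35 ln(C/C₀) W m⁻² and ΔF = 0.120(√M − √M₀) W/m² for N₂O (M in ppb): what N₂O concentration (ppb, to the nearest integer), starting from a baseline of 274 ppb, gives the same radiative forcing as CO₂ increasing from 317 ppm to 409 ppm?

CO₂ forcing: 5.35 × ln(409/317) = 5.35 × 0.254813 = 1.36325 W/m².
Set 0.120(√M − √274) = 1.36325: √M = 1.36325/0.120 + √274 = 11.3604 + 16.5529 = 27.9133.
M = (27.9133)² = 779.15 ppb.

M ≈ 779 ppb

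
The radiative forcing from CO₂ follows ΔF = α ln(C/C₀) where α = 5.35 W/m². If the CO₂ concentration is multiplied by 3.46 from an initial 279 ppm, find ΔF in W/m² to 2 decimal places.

ΔF = 6.64 W/m²

ΔF = 5.35 × ln(3.46) = 5.35 × 1.24127 = 6.6408 W/m².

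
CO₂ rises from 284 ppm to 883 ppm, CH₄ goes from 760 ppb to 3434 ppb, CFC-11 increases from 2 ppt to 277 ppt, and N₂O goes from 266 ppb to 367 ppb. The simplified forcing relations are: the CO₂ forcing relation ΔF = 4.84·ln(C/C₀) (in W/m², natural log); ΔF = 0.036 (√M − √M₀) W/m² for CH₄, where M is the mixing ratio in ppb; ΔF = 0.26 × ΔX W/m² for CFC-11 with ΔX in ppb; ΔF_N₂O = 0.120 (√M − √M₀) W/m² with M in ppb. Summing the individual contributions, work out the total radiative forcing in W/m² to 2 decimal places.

CO₂: 4.84 × ln(883/284) = 4.84 × ln(3.10915) = 4.84 × 1.13435 = 5.4903 W/m².
CH₄: 0.036 × (√3434 − √760) = 0.036 × (58.6003 − 27.5681) = 0.036 × 31.0322 = 1.1172 W/m².
CFC-11: Δ = 277 − 2 = 275 ppt = 0.275 ppb; ΔF = 0.26 × 0.275 = 0.0715 W/m².
N₂O: 0.120 × (√367 − √266) = 0.120 × (19.1572 − 16.3095) = 0.120 × 2.8477 = 0.3417 W/m².
Total ΔF = 5.4903 + 1.1172 + 0.0715 + 0.3417 = 7.0207 W/m².

ΔF = 7.02 W/m²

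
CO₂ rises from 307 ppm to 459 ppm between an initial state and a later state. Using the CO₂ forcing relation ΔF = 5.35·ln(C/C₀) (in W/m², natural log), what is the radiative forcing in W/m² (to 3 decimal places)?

ΔF = 2.152 W/m²

CO₂: 5.35 × ln(459/307) = 5.35 × ln(1.49511) = 5.35 × 0.40220 = 2.1518 W/m².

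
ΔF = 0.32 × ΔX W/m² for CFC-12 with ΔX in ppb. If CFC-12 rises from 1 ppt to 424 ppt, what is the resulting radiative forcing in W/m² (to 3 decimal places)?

CFC-12: Δ = 424 − 1 = 423 ppt = 0.423 ppb; ΔF = 0.32 × 0.423 = 0.1354 W/m².

ΔF = 0.135 W/m²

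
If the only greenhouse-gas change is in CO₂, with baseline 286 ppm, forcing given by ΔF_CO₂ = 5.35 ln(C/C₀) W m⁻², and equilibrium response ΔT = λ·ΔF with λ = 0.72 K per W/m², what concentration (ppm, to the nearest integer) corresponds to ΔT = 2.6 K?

Required forcing: ΔF = ΔT/λ = 2.6/0.72 = 3.6111 W/m².
Then ln(C/286) = ΔF/5.35 = 3.6111/5.35 = 0.67497.
So C = 286 × e^0.67497 = 286 × 1.96397 = 561.70 ppm.

C ≈ 562 ppm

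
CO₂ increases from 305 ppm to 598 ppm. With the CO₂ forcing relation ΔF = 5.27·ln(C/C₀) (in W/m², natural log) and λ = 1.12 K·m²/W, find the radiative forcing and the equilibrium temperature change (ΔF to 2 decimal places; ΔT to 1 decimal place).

ΔF = 3.55 W/m²; ΔT = 4.0 K

CO₂: 5.27 × ln(598/305) = 5.27 × ln(1.96066) = 5.27 × 0.67328 = 3.5482 W/m².
ΔT = λ ΔF = 1.12 × 3.55 = 3.9760 K.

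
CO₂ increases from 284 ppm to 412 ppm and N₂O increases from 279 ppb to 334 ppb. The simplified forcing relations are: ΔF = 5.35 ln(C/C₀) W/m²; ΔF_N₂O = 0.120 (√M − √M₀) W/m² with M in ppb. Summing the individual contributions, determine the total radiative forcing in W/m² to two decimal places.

CO₂: 5.35 × ln(412/284) = 5.35 × ln(1.45070) = 5.35 × 0.37205 = 1.9905 W/m².
N₂O: 0.120 × (√334 − √279) = 0.120 × (18.2757 − 16.7033) = 0.120 × 1.5724 = 0.1887 W/m².
Total ΔF = 1.9905 + 0.1887 = 2.1792 W/m².

ΔF = 2.18 W/m²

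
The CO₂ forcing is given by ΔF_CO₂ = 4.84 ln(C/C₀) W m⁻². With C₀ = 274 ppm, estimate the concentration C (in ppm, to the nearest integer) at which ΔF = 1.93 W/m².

Set 4.84 ln(C/274) = 1.93, so ln(C/274) = 1.93/4.84 = 0.39876.
Then C/274 = e^0.39876 = 1.48998, giving C = 274 × 1.48998 = 408.25 ppm.

C ≈ 408 ppm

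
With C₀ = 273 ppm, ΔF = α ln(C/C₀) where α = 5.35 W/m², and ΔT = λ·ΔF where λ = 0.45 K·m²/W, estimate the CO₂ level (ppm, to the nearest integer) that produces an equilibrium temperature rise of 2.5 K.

Required forcing: ΔF = ΔT/λ = 2.5/0.45 = 5.5556 W/m².
Then ln(C/273) = ΔF/5.35 = 5.5556/5.35 = 1.03843.
So C = 273 × e^1.03843 = 273 × 2.82478 = 771.16 ppm.

C ≈ 771 ppm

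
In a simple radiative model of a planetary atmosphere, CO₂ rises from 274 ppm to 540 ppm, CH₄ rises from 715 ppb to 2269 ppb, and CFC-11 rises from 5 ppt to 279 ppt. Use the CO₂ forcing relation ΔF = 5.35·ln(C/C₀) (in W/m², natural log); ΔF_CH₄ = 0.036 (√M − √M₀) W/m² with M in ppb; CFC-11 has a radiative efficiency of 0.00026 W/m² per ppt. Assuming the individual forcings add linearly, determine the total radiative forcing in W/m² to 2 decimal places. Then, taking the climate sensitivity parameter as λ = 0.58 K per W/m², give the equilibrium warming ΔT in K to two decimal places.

CO₂: 5.35 × ln(540/274) = 5.35 × ln(1.97080) = 5.35 × 0.67844 = 3.6297 W/m².
CH₄: 0.036 × (√2269 − √715) = 0.036 × (47.6340 − 26.7395) = 0.036 × 20.8945 = 0.7522 W/m².
CFC-11: ΔF = 0.00026 × (279 − 5) = 0.00026 × 274 = 0.0712 W/m².
Total ΔF = 3.6297 + 0.7522 + 0.0712 = 4.4531 W/m².
ΔT = λ ΔF = 0.58 × 4.45 = 2.5810 K.

ΔF = 4.45 W/m²; ΔT = 2.58 K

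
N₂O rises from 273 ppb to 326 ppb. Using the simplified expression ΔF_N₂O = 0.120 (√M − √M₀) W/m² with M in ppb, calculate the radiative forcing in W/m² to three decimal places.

N₂O: 0.120 × (√326 − √273) = 0.120 × (18.0555 − 16.5227) = 0.120 × 1.5328 = 0.1839 W/m².

ΔF = 0.184 W/m²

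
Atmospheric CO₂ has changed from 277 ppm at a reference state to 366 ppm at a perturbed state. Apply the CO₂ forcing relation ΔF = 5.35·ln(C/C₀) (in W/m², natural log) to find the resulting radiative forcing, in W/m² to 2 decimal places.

ΔF = 1.49 W/m²

CO₂: 5.35 × ln(366/277) = 5.35 × ln(1.32130) = 5.35 × 0.27862 = 1.4906 W/m².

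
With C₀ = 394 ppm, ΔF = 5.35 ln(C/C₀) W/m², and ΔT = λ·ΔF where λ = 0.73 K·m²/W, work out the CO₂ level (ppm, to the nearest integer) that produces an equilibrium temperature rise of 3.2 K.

Required forcing: ΔF = ΔT/λ = 3.2/0.73 = 4.3836 W/m².
Then ln(C/394) = ΔF/5.35 = 4.3836/5.35 = 0.81936.
So C = 394 × e^0.81936 = 394 × 2.26905 = 894.01 ppm.

C ≈ 894 ppm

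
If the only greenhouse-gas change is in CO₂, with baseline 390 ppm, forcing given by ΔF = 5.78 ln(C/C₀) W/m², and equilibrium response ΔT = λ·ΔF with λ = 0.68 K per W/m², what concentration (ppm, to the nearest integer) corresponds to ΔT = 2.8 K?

C ≈ 795 ppm

Required forcing: ΔF = ΔT/λ = 2.8/0.68 = 4.1176 W/m².
Then ln(C/390) = ΔF/5.78 = 4.1176/5.78 = 0.71239.
So C = 390 × e^0.71239 = 390 × 2.03886 = 795.16 ppm.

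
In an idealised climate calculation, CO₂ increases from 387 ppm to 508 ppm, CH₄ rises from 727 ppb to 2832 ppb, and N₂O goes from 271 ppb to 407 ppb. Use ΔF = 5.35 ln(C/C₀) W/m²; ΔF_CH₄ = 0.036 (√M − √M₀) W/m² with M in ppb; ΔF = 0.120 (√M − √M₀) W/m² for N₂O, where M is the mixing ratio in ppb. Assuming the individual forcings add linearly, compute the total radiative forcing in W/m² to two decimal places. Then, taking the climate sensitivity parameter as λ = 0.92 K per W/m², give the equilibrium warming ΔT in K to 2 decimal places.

CO₂: 5.35 × ln(508/387) = 5.35 × ln(1.31266) = 5.35 × 0.27206 = 1.4555 W/m².
CH₄: 0.036 × (√2832 − √727) = 0.036 × (53.2165 − 26.9629) = 0.036 × 26.2536 = 0.9451 W/m².
N₂O: 0.120 × (√407 − √271) = 0.120 × (20.1742 − 16.4621) = 0.120 × 3.7121 = 0.4455 W/m².
Total ΔF = 1.4555 + 0.9451 + 0.4455 = 2.8461 W/m².
ΔT = λ ΔF = 0.92 × 2.85 = 2.6220 K.

ΔF = 2.85 W/m²; ΔT = 2.62 K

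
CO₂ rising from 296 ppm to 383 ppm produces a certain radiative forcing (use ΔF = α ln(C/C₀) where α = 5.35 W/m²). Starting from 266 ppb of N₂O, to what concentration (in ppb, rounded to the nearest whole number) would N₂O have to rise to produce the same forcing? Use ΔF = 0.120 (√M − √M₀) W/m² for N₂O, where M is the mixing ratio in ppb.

M ≈ 773 ppb

CO₂ forcing: 5.35 × ln(383/296) = 5.35 × 0.257676 = 1.37857 W/m².
Set 0.120(√M − √266) = 1.37857: √M = 1.37857/0.120 + √266 = 11.4881 + 16.3095 = 27.7976.
M = (27.7976)² = 772.71 ppb.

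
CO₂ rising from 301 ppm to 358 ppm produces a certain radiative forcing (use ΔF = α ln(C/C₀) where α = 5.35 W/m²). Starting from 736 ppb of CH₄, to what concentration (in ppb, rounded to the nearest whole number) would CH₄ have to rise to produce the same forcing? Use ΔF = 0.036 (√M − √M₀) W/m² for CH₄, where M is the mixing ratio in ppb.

CO₂ forcing: 5.35 × ln(358/301) = 5.35 × 0.173423 = 0.92781 W/m².
Set 0.036(√M − √736) = 0.92781: √M = 0.92781/0.036 + √736 = 25.7725 + 27.1293 = 52.9018.
M = (52.9018)² = 2798.60 ppb.

M ≈ 2799 ppb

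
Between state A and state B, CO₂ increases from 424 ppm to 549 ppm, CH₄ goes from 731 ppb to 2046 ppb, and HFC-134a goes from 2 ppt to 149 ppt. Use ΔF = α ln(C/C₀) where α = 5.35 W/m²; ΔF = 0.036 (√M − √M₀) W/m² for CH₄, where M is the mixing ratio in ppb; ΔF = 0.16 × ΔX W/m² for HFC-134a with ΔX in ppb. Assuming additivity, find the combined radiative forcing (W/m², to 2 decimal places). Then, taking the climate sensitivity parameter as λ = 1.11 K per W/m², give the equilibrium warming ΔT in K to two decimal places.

ΔF = 2.06 W/m²; ΔT = 2.29 K

CO₂: 5.35 × ln(549/424) = 5.35 × ln(1.29481) = 5.35 × 0.25836 = 1.3822 W/m².
CH₄: 0.036 × (√2046 − √731) = 0.036 × (45.2327 − 27.0370) = 0.036 × 18.1957 = 0.6550 W/m².
HFC-134a: Δ = 149 − 2 = 147 ppt = 0.147 ppb; ΔF = 0.16 × 0.147 = 0.0235 W/m².
Total ΔF = 1.3822 + 0.6550 + 0.0235 = 2.0607 W/m².
ΔT = λ ΔF = 1.11 × 2.06 = 2.2866 K.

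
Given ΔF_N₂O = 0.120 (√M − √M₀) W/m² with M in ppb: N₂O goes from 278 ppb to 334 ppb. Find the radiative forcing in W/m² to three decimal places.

N₂O: 0.120 × (√334 − √278) = 0.120 × (18.2757 − 16.6733) = 0.120 × 1.6024 = 0.1923 W/m².

ΔF = 0.192 W/m²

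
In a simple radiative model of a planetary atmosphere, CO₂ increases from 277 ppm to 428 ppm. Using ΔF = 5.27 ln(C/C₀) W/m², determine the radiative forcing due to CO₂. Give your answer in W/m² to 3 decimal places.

ΔF = 2.293 W/m²

CO₂: 5.27 × ln(428/277) = 5.27 × ln(1.54513) = 5.27 × 0.43511 = 2.2930 W/m².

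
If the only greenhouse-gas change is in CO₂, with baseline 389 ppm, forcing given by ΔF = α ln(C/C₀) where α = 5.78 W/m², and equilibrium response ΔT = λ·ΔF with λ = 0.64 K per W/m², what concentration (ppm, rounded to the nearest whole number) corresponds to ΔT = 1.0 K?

Required forcing: ΔF = ΔT/λ = 1.0/0.64 = 1.5625 W/m².
Then ln(C/389) = ΔF/5.78 = 1.5625/5.78 = 0.27033.
So C = 389 × e^0.27033 = 389 × 1.31040 = 509.75 ppm.

C ≈ 510 ppm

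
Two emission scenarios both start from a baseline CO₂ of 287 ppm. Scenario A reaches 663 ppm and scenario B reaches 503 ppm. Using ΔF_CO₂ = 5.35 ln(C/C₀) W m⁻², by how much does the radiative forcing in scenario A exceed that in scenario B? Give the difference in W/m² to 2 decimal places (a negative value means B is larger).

ΔF_A − ΔF_B = 1.48 W/m²

ΔF_A = 5.35 ln(663/287) = 5.35 × 0.83729 = 4.4795 W/m².
ΔF_B = 5.35 ln(503/287) = 5.35 × 0.56111 = 3.0019 W/m².
Difference: 4.4795 − 3.0019 = 1.4776 W/m².
(Equivalently, ΔF_A − ΔF_B = 5.35 ln(663/503) = 5.35 × 0.27618 = 1.4776 W/m².)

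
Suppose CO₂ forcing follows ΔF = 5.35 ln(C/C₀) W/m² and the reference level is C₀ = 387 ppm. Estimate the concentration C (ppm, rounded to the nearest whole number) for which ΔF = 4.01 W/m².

Set 5.35 ln(C/387) = 4.01, so ln(C/387) = 4.01/5.35 = 0.74953.
Then C/387 = e^0.74953 = 2.11601, giving C = 387 × 2.11601 = 818.90 ppm.

C ≈ 819 ppm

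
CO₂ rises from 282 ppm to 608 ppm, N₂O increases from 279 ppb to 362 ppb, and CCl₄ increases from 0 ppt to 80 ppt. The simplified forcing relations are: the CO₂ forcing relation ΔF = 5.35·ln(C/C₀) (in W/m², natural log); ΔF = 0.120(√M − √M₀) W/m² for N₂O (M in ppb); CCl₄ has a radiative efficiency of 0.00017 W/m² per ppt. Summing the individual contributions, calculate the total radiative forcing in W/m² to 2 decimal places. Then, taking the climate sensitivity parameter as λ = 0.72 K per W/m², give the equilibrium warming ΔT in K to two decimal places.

CO₂: 5.35 × ln(608/282) = 5.35 × ln(2.15603) = 5.35 × 0.76827 = 4.1102 W/m².
N₂O: 0.120 × (√362 − √279) = 0.120 × (19.0263 − 16.7033) = 0.120 × 2.3230 = 0.2788 W/m².
CCl₄: ΔF = 0.00017 × (80 − 0) = 0.00017 × 80 = 0.0136 W/m².
Total ΔF = 4.1102 + 0.2788 + 0.0136 = 4.4026 W/m².
ΔT = λ ΔF = 0.72 × 4.40 = 3.1680 K.

ΔF = 4.40 W/m²; ΔT = 3.17 K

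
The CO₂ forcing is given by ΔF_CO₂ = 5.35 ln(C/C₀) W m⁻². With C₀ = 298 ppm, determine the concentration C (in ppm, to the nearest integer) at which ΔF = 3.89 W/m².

C ≈ 617 ppm

Set 5.35 ln(C/298) = 3.89, so ln(C/298) = 3.89/5.35 = 0.72710.
Then C/298 = e^0.72710 = 2.06907, giving C = 298 × 2.06907 = 616.58 ppm.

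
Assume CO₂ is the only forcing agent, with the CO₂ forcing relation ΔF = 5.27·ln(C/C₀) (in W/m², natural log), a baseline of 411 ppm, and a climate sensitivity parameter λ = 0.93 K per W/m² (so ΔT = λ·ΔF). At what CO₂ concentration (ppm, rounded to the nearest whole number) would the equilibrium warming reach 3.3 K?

C ≈ 806 ppm

Required forcing: ΔF = ΔT/λ = 3.3/0.93 = 3.5484 W/m².
Then ln(C/411) = ΔF/5.27 = 3.5484/5.27 = 0.67332.
So C = 411 × e^0.67332 = 411 × 1.96074 = 805.86 ppm.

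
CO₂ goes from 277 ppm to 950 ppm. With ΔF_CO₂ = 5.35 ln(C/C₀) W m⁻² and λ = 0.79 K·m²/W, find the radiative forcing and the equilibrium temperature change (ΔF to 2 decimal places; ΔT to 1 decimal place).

CO₂: 5.35 × ln(950/277) = 5.35 × ln(3.42960) = 5.35 × 1.23244 = 6.5936 W/m².
ΔT = λ ΔF = 0.79 × 6.59 = 5.2061 K.

ΔF = 6.59 W/m²; ΔT = 5.2 K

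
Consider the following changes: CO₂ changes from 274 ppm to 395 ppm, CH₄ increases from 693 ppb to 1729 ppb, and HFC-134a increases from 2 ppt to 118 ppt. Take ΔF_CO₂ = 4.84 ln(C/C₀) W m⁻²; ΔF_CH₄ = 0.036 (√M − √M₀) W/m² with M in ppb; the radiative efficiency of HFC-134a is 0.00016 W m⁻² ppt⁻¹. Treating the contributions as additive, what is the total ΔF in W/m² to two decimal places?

CO₂: 4.84 × ln(395/274) = 4.84 × ln(1.44161) = 4.84 × 0.36576 = 1.7703 W/m².
CH₄: 0.036 × (√1729 − √693) = 0.036 × (41.5812 − 26.3249) = 0.036 × 15.2563 = 0.5492 W/m².
HFC-134a: ΔF = 0.00016 × (118 − 2) = 0.00016 × 116 = 0.0186 W/m².
Total ΔF = 1.7703 + 0.5492 + 0.0186 = 2.3381 W/m².

ΔF = 2.34 W/m²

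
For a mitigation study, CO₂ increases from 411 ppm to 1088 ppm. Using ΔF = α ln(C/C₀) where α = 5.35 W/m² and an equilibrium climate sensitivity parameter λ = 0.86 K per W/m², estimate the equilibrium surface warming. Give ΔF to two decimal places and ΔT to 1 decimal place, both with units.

CO₂: 5.35 × ln(1088/411) = 5.35 × ln(2.64720) = 5.35 × 0.97350 = 5.2082 W/m².
ΔT = λ ΔF = 0.86 × 5.21 = 4.4806 K.

ΔF = 5.21 W/m²; ΔT = 4.5 K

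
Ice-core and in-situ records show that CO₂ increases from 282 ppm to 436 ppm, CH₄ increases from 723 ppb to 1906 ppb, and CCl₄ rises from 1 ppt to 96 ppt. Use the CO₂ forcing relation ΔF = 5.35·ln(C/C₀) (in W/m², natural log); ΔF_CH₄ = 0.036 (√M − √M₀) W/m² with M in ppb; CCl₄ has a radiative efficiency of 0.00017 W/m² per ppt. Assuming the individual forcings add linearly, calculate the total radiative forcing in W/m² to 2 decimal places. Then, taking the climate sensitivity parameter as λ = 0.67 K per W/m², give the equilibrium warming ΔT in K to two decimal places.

ΔF = 2.95 W/m²; ΔT = 1.98 K

CO₂: 5.35 × ln(436/282) = 5.35 × ln(1.54610) = 5.35 × 0.43574 = 2.3312 W/m².
CH₄: 0.036 × (√1906 − √723) = 0.036 × (43.6578 − 26.8887) = 0.036 × 16.7691 = 0.6037 W/m².
CCl₄: ΔF = 0.00017 × (96 − 1) = 0.00017 × 95 = 0.0162 W/m².
Total ΔF = 2.3312 + 0.6037 + 0.0162 = 2.9511 W/m².
ΔT = λ ΔF = 0.67 × 2.95 = 1.9765 K.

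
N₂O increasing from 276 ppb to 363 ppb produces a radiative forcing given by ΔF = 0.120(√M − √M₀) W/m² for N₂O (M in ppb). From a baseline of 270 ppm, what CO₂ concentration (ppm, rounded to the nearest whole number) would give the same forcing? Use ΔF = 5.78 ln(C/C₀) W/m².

N₂O forcing: 0.120 × (√363 − √276) = 0.120 × (19.0526 − 16.6132) = 0.120 × 2.4394 = 0.29273 W/m².
Set 5.78 ln(C/270) = 0.29273: ln(C/270) = 0.29273/5.78 = 0.05065, so C = 270 × e^0.05065 = 270 × 1.05195 = 284.03 ppm.

C ≈ 284 ppm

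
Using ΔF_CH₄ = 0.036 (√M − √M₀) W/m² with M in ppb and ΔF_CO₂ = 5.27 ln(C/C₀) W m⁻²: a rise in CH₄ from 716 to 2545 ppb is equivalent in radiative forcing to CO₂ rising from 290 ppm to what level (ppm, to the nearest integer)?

CH₄ forcing: 0.036 × (√2545 − √716) = 0.036 × (50.4480 − 26.7582) = 0.036 × 23.6898 = 0.85283 W/m².
Set 5.27 ln(C/290) = 0.85283: ln(C/290) = 0.85283/5.27 = 0.16183, so C = 290 × e^0.16183 = 290 × 1.17566 = 340.94 ppm.

C ≈ 341 ppm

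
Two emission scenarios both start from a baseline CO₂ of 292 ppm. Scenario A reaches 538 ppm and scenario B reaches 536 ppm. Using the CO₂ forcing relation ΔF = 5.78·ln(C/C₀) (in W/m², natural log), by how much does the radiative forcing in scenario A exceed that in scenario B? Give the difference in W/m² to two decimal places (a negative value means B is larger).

ΔF_A − ΔF_B = 0.02 W/m²

ΔF_A = 5.78 ln(538/292) = 5.78 × 0.61110 = 3.5322 W/m².
ΔF_B = 5.78 ln(536/292) = 5.78 × 0.60738 = 3.5107 W/m².
Difference: 3.5322 − 3.5107 = 0.0215 W/m².
(Equivalently, ΔF_A − ΔF_B = 5.78 ln(538/536) = 5.78 × 0.00372 = 0.0215 W/m².)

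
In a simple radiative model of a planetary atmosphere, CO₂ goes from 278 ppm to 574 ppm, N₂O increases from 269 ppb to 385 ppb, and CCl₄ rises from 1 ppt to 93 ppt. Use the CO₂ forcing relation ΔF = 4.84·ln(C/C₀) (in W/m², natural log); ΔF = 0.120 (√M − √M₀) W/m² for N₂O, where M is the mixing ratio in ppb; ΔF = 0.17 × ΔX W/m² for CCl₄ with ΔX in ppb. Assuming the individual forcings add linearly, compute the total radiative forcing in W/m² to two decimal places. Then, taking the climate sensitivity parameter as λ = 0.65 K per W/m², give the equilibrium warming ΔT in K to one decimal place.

CO₂: 4.84 × ln(574/278) = 4.84 × ln(2.06475) = 4.84 × 0.72501 = 3.5090 W/m².
N₂O: 0.120 × (√385 − √269) = 0.120 × (19.6214 − 16.4012) = 0.120 × 3.2202 = 0.3864 W/m².
CCl₄: Δ = 93 − 1 = 92 ppt = 0.092 ppb; ΔF = 0.17 × 0.092 = 0.0156 W/m².
Total ΔF = 3.5090 + 0.3864 + 0.0156 = 3.9110 W/m².
ΔT = λ ΔF = 0.65 × 3.91 = 2.5415 K.

ΔF = 3.91 W/m²; ΔT = 2.5 K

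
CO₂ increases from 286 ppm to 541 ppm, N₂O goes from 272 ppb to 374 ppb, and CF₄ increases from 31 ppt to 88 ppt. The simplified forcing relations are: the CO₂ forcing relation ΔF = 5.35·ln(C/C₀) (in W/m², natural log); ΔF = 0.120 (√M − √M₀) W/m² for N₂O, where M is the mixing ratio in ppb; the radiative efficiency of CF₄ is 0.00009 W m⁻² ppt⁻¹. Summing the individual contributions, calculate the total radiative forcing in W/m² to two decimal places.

ΔF = 3.76 W/m²

CO₂: 5.35 × ln(541/286) = 5.35 × ln(1.89161) = 5.35 × 0.63743 = 3.4103 W/m².
N₂O: 0.120 × (√374 − √272) = 0.120 × (19.3391 − 16.4924) = 0.120 × 2.8467 = 0.3416 W/m².
CF₄: ΔF = 0.00009 × (88 − 31) = 0.00009 × 57 = 0.0051 W/m².
Total ΔF = 3.4103 + 0.3416 + 0.0051 = 3.7570 W/m².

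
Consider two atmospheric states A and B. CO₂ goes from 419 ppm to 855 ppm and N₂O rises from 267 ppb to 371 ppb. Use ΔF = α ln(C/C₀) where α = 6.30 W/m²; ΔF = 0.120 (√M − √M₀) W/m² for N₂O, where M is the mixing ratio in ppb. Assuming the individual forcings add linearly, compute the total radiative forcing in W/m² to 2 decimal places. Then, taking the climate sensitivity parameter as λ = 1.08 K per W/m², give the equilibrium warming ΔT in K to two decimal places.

ΔF = 4.84 W/m²; ΔT = 5.23 K

CO₂: 6.30 × ln(855/419) = 6.30 × ln(2.04057) = 6.30 × 0.71323 = 4.4933 W/m².
N₂O: 0.120 × (√371 − √267) = 0.120 × (19.2614 − 16.3401) = 0.120 × 2.9213 = 0.3506 W/m².
Total ΔF = 4.4933 + 0.3506 = 4.8439 W/m².
ΔT = λ ΔF = 1.08 × 4.84 = 5.2272 K.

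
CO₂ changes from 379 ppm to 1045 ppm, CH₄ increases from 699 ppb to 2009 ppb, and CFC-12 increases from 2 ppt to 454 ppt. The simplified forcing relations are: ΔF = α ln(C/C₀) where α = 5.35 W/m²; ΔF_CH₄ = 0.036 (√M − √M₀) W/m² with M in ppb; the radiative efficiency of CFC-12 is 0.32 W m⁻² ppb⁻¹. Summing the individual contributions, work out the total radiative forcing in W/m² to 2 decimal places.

ΔF = 6.23 W/m²

CO₂: 5.35 × ln(1045/379) = 5.35 × ln(2.75726) = 5.35 × 1.01424 = 5.4262 W/m².
CH₄: 0.036 × (√2009 − √699) = 0.036 × (44.8219 − 26.4386) = 0.036 × 18.3833 = 0.6618 W/m².
CFC-12: Δ = 454 − 2 = 452 ppt = 0.452 ppb; ΔF = 0.32 × 0.452 = 0.1446 W/m².
Total ΔF = 5.4262 + 0.6618 + 0.1446 = 6.2326 W/m².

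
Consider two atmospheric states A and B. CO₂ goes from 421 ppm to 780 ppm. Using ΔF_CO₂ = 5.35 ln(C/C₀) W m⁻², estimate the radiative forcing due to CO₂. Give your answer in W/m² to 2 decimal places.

CO₂: 5.35 × ln(780/421) = 5.35 × ln(1.85273) = 5.35 × 0.61666 = 3.2991 W/m².

ΔF = 3.30 W/m²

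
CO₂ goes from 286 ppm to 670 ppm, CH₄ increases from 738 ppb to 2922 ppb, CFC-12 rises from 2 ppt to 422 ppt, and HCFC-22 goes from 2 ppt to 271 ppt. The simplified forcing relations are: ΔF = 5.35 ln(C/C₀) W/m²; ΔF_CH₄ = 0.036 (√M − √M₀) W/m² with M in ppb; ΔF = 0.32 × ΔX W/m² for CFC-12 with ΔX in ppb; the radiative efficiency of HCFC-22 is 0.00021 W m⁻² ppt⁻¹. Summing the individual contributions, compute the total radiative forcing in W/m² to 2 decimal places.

ΔF = 5.71 W/m²

CO₂: 5.35 × ln(670/286) = 5.35 × ln(2.34266) = 5.35 × 0.85129 = 4.5544 W/m².
CH₄: 0.036 × (√2922 − √738) = 0.036 × (54.0555 − 27.1662) = 0.036 × 26.8893 = 0.9680 W/m².
CFC-12: Δ = 422 − 2 = 420 ppt = 0.420 ppb; ΔF = 0.32 × 0.420 = 0.1344 W/m².
HCFC-22: ΔF = 0.00021 × (271 − 2) = 0.00021 × 269 = 0.0565 W/m².
Total ΔF = 4.5544 + 0.9680 + 0.1344 + 0.0565 = 5.7133 W/m².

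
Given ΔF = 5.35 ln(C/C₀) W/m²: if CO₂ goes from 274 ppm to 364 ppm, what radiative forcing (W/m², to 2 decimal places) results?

CO₂: 5.35 × ln(364/274) = 5.35 × ln(1.32847) = 5.35 × 0.28403 = 1.5196 W/m².

ΔF = 1.52 W/m²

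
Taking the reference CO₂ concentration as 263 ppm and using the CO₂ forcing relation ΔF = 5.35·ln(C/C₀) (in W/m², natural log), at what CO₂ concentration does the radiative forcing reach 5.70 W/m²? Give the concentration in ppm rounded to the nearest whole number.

Set 5.35 ln(C/263) = 5.70, so ln(C/263) = 5.70/5.35 = 1.06542.
Then C/263 = e^1.06542 = 2.90206, giving C = 263 × 2.90206 = 763.24 ppm.

C ≈ 763 ppm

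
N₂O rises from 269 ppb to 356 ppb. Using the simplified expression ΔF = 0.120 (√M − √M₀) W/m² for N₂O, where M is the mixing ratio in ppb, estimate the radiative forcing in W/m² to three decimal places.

N₂O: 0.120 × (√356 − √269) = 0.120 × (18.8680 − 16.4012) = 0.120 × 2.4668 = 0.2960 W/m².

ΔF = 0.296 W/m²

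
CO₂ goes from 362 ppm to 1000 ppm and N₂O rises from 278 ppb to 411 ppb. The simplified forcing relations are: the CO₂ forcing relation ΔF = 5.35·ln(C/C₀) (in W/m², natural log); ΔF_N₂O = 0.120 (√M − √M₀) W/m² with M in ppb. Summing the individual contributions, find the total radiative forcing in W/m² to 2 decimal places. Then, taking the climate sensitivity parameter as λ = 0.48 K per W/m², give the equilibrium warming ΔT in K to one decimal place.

ΔF = 5.87 W/m²; ΔT = 2.8 K

CO₂: 5.35 × ln(1000/362) = 5.35 × ln(2.76243) = 5.35 × 1.01611 = 5.4362 W/m².
N₂O: 0.120 × (√411 − √278) = 0.120 × (20.2731 − 16.6733) = 0.120 × 3.5998 = 0.4320 W/m².
Total ΔF = 5.4362 + 0.4320 = 5.8682 W/m².
ΔT = λ ΔF = 0.48 × 5.87 = 2.8176 K.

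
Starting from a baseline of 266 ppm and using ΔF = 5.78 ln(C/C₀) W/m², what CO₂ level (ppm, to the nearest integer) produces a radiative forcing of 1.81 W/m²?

Set 5.78 ln(C/266) = 1.81, so ln(C/266) = 1.81/5.78 = 0.31315.
Then C/266 = e^0.31315 = 1.36773, giving C = 266 × 1.36773 = 363.82 ppm.

C ≈ 364 ppm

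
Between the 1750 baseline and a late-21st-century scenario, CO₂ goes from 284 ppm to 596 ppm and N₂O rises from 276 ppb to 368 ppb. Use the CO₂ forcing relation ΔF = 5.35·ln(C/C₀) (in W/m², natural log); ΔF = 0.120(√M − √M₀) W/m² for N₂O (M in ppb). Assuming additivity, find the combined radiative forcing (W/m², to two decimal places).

CO₂: 5.35 × ln(596/284) = 5.35 × ln(2.09859) = 5.35 × 0.74127 = 3.9658 W/m².
N₂O: 0.120 × (√368 − √276) = 0.120 × (19.1833 − 16.6132) = 0.120 × 2.5701 = 0.3084 W/m².
Total ΔF = 3.9658 + 0.3084 = 4.2742 W/m².

ΔF = 4.27 W/m²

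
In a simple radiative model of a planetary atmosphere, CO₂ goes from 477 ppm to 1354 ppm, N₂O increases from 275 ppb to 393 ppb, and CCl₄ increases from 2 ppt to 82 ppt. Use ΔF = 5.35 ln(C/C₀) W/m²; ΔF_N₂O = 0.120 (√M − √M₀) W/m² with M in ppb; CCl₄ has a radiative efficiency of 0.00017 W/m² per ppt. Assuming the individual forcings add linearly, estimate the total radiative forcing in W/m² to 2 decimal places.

ΔF = 5.98 W/m²

CO₂: 5.35 × ln(1354/477) = 5.35 × ln(2.83857) = 5.35 × 1.04330 = 5.5817 W/m².
N₂O: 0.120 × (√393 − √275) = 0.120 × (19.8242 − 16.5831) = 0.120 × 3.2411 = 0.3889 W/m².
CCl₄: ΔF = 0.00017 × (82 − 2) = 0.00017 × 80 = 0.0136 W/m².
Total ΔF = 5.5817 + 0.3889 + 0.0136 = 5.9842 W/m².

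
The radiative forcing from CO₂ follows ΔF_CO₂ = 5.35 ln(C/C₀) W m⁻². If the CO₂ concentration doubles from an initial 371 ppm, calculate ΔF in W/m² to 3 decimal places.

ΔF = 5.35 × ln(2) = 5.35 × 0.69315 = 3.7084 W/m².

ΔF = 3.708 W/m²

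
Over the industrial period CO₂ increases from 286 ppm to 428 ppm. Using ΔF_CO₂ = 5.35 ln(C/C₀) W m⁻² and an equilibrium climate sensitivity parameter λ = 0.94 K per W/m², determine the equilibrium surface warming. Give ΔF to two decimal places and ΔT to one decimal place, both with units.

CO₂: 5.35 × ln(428/286) = 5.35 × ln(1.49650) = 5.35 × 0.40313 = 2.1567 W/m².
ΔT = λ ΔF = 0.94 × 2.16 = 2.0304 K.

ΔF = 2.16 W/m²; ΔT = 2.0 K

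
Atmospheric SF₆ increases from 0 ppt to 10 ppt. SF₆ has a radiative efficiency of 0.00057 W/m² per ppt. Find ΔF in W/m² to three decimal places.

ΔF = 0.006 W/m²

SF₆: ΔF = 0.00057 × (10 − 0) = 0.00057 × 10 = 0.0057 W/m².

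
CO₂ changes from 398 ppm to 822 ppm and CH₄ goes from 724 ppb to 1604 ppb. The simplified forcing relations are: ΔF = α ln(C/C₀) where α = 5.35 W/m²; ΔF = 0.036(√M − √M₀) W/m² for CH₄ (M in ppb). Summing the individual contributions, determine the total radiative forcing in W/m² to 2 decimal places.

CO₂: 5.35 × ln(822/398) = 5.35 × ln(2.06533) = 5.35 × 0.72529 = 3.8803 W/m².
CH₄: 0.036 × (√1604 − √724) = 0.036 × (40.0500 − 26.9072) = 0.036 × 13.1428 = 0.4731 W/m².
Total ΔF = 3.8803 + 0.4731 = 4.3534 W/m².

ΔF = 4.35 W/m²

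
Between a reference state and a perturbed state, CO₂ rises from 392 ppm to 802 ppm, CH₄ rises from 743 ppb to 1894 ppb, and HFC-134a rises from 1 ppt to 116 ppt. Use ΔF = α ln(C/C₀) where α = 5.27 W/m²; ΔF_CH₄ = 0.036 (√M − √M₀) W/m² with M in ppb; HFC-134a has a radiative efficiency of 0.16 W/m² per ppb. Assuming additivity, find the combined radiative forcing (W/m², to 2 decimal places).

CO₂: 5.27 × ln(802/392) = 5.27 × ln(2.04592) = 5.27 × 0.71585 = 3.7725 W/m².
CH₄: 0.036 × (√1894 − √743) = 0.036 × (43.5201 − 27.2580) = 0.036 × 16.2621 = 0.5854 W/m².
HFC-134a: Δ = 116 − 1 = 115 ppt = 0.115 ppb; ΔF = 0.16 × 0.115 = 0.0184 W/m².
Total ΔF = 3.7725 + 0.5854 + 0.0184 = 4.3763 W/m².

ΔF = 4.38 W/m²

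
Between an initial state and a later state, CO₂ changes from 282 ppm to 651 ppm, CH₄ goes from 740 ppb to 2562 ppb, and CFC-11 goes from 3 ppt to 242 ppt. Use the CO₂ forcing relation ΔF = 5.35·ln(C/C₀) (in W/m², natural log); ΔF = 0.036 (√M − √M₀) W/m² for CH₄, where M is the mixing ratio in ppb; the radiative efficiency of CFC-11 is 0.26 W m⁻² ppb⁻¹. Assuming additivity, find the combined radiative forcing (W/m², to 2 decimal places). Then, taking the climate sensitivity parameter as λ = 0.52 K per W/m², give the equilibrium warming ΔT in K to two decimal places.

ΔF = 5.38 W/m²; ΔT = 2.80 K

CO₂: 5.35 × ln(651/282) = 5.35 × ln(2.30851) = 5.35 × 0.83660 = 4.4758 W/m².
CH₄: 0.036 × (√2562 − √740) = 0.036 × (50.6162 − 27.2029) = 0.036 × 23.4133 = 0.8429 W/m².
CFC-11: Δ = 242 − 3 = 239 ppt = 0.239 ppb; ΔF = 0.26 × 0.239 = 0.0621 W/m².
Total ΔF = 4.4758 + 0.8429 + 0.0621 = 5.3808 W/m².
ΔT = λ ΔF = 0.52 × 5.38 = 2.7976 K.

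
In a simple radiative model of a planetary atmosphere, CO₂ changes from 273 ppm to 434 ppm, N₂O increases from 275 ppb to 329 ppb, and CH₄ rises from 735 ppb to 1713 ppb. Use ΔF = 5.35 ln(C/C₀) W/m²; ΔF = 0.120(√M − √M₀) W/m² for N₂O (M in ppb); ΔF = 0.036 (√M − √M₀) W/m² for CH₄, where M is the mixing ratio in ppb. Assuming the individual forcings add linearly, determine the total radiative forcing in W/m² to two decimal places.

ΔF = 3.18 W/m²

CO₂: 5.35 × ln(434/273) = 5.35 × ln(1.58974) = 5.35 × 0.46357 = 2.4801 W/m².
N₂O: 0.120 × (√329 − √275) = 0.120 × (18.1384 − 16.5831) = 0.120 × 1.5553 = 0.1866 W/m².
CH₄: 0.036 × (√1713 − √735) = 0.036 × (41.3884 − 27.1109) = 0.036 × 14.2775 = 0.5140 W/m².
Total ΔF = 2.4801 + 0.1866 + 0.5140 = 3.1807 W/m².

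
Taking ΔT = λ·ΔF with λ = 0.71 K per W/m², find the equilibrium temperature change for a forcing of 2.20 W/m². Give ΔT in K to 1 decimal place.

ΔT = 1.6 K

ΔT = λ ΔF = 0.71 × 2.20 = 1.5620 K.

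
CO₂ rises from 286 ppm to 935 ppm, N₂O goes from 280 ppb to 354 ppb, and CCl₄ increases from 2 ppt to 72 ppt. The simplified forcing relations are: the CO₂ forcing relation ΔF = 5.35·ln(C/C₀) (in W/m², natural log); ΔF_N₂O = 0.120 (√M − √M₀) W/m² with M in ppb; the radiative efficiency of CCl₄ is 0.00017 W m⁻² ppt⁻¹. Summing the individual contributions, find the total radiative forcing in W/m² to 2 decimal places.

CO₂: 5.35 × ln(935/286) = 5.35 × ln(3.26923) = 5.35 × 1.18455 = 6.3373 W/m².
N₂O: 0.120 × (√354 − √280) = 0.120 × (18.8149 − 16.7332) = 0.120 × 2.0817 = 0.2498 W/m².
CCl₄: ΔF = 0.00017 × (72 − 2) = 0.00017 × 70 = 0.0119 W/m².
Total ΔF = 6.3373 + 0.2498 + 0.0119 = 6.5990 W/m².

ΔF = 6.60 W/m²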